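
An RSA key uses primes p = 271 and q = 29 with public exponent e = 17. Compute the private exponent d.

3113

φ(n) = (p−1)(q−1) = 270·28 = 7560.
Need d with 17·d ≡ 1 (mod 7560). Apply the extended Euclidean algorithm:
7560 = 444·17 + 12
17 = 1·12 + 5
12 = 2·5 + 2
5 = 2·2 + 1
2 = 2·1 + 0
Back-substitute:
1 = 5 − 2·2
1 = −2·12 + 5·5
1 = 5·17 − 7·12
1 = −7·7560 + 3113·17
So 17·3113 ≡ 1 (mod 7560), hence d = 3113.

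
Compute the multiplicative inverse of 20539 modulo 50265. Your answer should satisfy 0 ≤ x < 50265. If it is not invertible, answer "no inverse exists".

3529

gcd(50265, 20539) by repeated division:
50265 = 2×20539 + 9187
20539 = 2×9187 + 2165
9187 = 4×2165 + 527
2165 = 4×527 + 57
527 = 9×57 + 14
57 = 4×14 + 1
14 = 14×1 + 0
gcd = 1, so the inverse exists. Back-substitute:
1 = 57 − 4·14
1 = −4·527 + 37·57
1 = 37·2165 − 152·527
1 = −152·9187 + 645·2165
1 = 645·20539 − 1442·9187
1 = −1442·50265 + 3529·20539
So 20539·3529 ≡ 1 (mod 50265).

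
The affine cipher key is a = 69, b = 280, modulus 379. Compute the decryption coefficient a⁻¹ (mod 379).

Extended Euclidean algorithm:
379 = 5·69 + 34
69 = 2·34 + 1
34 = 34·1 + 0
The gcd is 1. Working backward:
1 = 69 − 2·34
1 = −2·379 + 11·69
So 69·11 ≡ 1 (mod 379).

11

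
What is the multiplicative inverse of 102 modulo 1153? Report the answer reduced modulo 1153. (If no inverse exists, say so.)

260

Apply the Euclidean algorithm to 1153 and 102:
1153 = 11×102 + 31
102 = 3×31 + 9
31 = 3×9 + 4
9 = 2×4 + 1
4 = 4×1 + 0
gcd = 1, so the inverse exists. Back-substitute:
1 = 9 − 2·4
1 = −2·31 + 7·9
1 = 7·102 − 23·31
1 = −23·1153 + 260·102
So 102·260 ≡ 1 (mod 1153).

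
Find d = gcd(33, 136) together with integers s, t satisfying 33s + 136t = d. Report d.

Apply Euclid's algorithm to 136 and 33:
136 = 4×33 + 4
33 = 8×4 + 1
4 = 4×1 + 0
gcd(33, 136) = 1.
Express as a combination:
1 = 33 − 8·4
1 = −8·136 + 33·33
So 1 = (-8)·136 + (33)·33.

1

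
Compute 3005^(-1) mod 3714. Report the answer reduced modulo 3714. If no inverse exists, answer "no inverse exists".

Run Euclid on (3714, 3005):
3714 = 1×3005 + 709
3005 = 4×709 + 169
709 = 4×169 + 33
169 = 5×33 + 4
33 = 8×4 + 1
4 = 4×1 + 0
gcd = 1, so the inverse exists. Back-substitute:
1 = 33 − 8·4
1 = −8·169 + 41·33
1 = 41·709 − 172·169
1 = −172·3005 + 729·709
1 = 729·3714 − 901·3005
So 3005·(-901) ≡ 1 (mod 3714), and -901 ≡ 2813 (mod 3714).

2813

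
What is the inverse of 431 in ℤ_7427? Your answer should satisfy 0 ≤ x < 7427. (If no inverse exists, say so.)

Run Euclid on (7427, 431):
7427 = 17×431 + 100
431 = 4×100 + 31
100 = 3×31 + 7
31 = 4×7 + 3
7 = 2×3 + 1
3 = 3×1 + 0
gcd = 1, so the inverse exists. Back-substitute:
1 = 7 − 2·3
1 = −2·31 + 9·7
1 = 9·100 − 29·31
1 = −29·431 + 125·100
1 = 125·7427 − 2154·431
Thus 431·(-2154) ≡ 1 (mod 7427); reducing, -2154 mod 7427 = 5273.

5273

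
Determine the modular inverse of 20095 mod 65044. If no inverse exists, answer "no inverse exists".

20023

gcd(65044, 20095) by repeated division:
65044 = 3×20095 + 4759
20095 = 4×4759 + 1059
4759 = 4×1059 + 523
1059 = 2×523 + 13
523 = 40×13 + 3
13 = 4×3 + 1
3 = 3×1 + 0
The gcd is 1. Working backward:
1 = 13 − 4·3
1 = −4·523 + 161·13
1 = 161·1059 − 326·523
1 = −326·4759 + 1465·1059
1 = 1465·20095 − 6186·4759
1 = −6186·65044 + 20023·20095
So 20095·20023 ≡ 1 (mod 65044).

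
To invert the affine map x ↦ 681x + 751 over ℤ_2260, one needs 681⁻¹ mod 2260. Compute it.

1281

Apply the Euclidean algorithm to 2260 and 681:
2260 = 3·681 + 217
681 = 3·217 + 30
217 = 7·30 + 7
30 = 4·7 + 2
7 = 3·2 + 1
2 = 2·1 + 0
Since gcd(681, 2260) = 1, back-substitute to write 1 as a combination:
1 = 7 − 3·2
1 = −3·30 + 13·7
1 = 13·217 − 94·30
1 = −94·681 + 295·217
1 = 295·2260 − 979·681
Hence 681⁻¹ ≡ -979 ≡ 1281 (mod 2260).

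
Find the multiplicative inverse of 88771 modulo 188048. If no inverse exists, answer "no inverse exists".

Extended Euclidean algorithm:
188048 = 2×88771 + 10506
88771 = 8×10506 + 4723
10506 = 2×4723 + 1060
4723 = 4×1060 + 483
1060 = 2×483 + 94
483 = 5×94 + 13
94 = 7×13 + 3
13 = 4×3 + 1
3 = 3×1 + 0
gcd = 1, so the inverse exists. Back-substitute:
1 = 13 − 4·3
1 = −4·94 + 29·13
1 = 29·483 − 149·94
1 = −149·1060 + 327·483
1 = 327·4723 − 1457·1060
1 = −1457·10506 + 3241·4723
1 = 3241·88771 − 27385·10506
1 = −27385·188048 + 58011·88771
So 88771·58011 ≡ 1 (mod 188048).

58011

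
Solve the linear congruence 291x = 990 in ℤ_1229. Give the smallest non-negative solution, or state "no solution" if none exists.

979

First find gcd(291, 1229):
1229 = 4*291 + 65
291 = 4*65 + 31
65 = 2*31 + 3
31 = 10*3 + 1
3 = 3*1 + 0
gcd = 1, so a unique solution mod 1229 exists.
Back-substitute for the Bézout coefficients:
1 = 31 − 10·3
1 = −10·65 + 21·31
1 = 21·291 − 94·65
1 = −94·1229 + 397·291
So 291·(397) ≡ 1 (mod 1229), giving 291⁻¹ ≡ 397.
x ≡ 291⁻¹·990 ≡ 397·990 ≡ 979 (mod 1229).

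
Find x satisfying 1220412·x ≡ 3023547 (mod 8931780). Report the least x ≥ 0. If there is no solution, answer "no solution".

no solution

gcd(1220412, 8931780):
8931780 = 7×1220412 + 388896
1220412 = 3×388896 + 53724
388896 = 7×53724 + 12828
53724 = 4×12828 + 2412
12828 = 5×2412 + 768
2412 = 3×768 + 108
768 = 7×108 + 12
108 = 9×12 + 0
gcd = 12, but 12 ∤ 3023547, so the congruence has no solution.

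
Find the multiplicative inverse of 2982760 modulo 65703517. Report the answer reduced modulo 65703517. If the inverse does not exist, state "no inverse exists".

no inverse exists

Compute gcd(2982760, 65703517):
65703517 = 22×2982760 + 82797
2982760 = 36×82797 + 2068
82797 = 40×2068 + 77
2068 = 26×77 + 66
77 = 1×66 + 11
66 = 6×11 + 0
gcd(2982760, 65703517) = 11 ≠ 1, so 2982760 has no multiplicative inverse modulo 65703517.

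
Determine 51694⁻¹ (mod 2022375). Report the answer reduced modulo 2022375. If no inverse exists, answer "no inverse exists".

650404

Run Euclid on (2022375, 51694):
2022375 = 39·51694 + 6309
51694 = 8·6309 + 1222
6309 = 5·1222 + 199
1222 = 6·199 + 28
199 = 7·28 + 3
28 = 9·3 + 1
3 = 3·1 + 0
The gcd is 1. Working backward:
1 = 28 − 9·3
1 = −9·199 + 64·28
1 = 64·1222 − 393·199
1 = −393·6309 + 2029·1222
1 = 2029·51694 − 16625·6309
1 = −16625·2022375 + 650404·51694
So 51694·650404 ≡ 1 (mod 2022375).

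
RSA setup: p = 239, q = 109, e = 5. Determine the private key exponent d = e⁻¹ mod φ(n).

5141

φ(n) = (p−1)(q−1) = 238·108 = 25704.
Need d with 5·d ≡ 1 (mod 25704). Apply the extended Euclidean algorithm:
25704 = 5140×5 + 4
5 = 1×4 + 1
4 = 4×1 + 0
Back-substitute:
1 = 5 − 4
1 = −25704 + 5141·5
So 5·5141 ≡ 1 (mod 25704), hence d = 5141.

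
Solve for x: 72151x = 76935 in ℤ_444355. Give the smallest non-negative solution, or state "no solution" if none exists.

133860

First find gcd(72151, 444355):
444355 = 6*72151 + 11449
72151 = 6*11449 + 3457
11449 = 3*3457 + 1078
3457 = 3*1078 + 223
1078 = 4*223 + 186
223 = 1*186 + 37
186 = 5*37 + 1
37 = 37*1 + 0
gcd = 1, so a unique solution mod 444355 exists.
Back-substitute for the Bézout coefficients:
1 = 186 − 5·37
1 = −5·223 + 6·186
1 = 6·1078 − 29·223
1 = −29·3457 + 93·1078
1 = 93·11449 − 308·3457
1 = −308·72151 + 1941·11449
1 = 1941·444355 − 11954·72151
So 72151·(-11954) ≡ 1 (mod 444355), giving 72151⁻¹ ≡ 432401.
x ≡ 72151⁻¹·76935 ≡ 432401·76935 ≡ 133860 (mod 444355).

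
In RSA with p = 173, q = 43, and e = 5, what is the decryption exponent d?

φ(n) = (p−1)(q−1) = 172·42 = 7224.
Need d with 5·d ≡ 1 (mod 7224). Apply the extended Euclidean algorithm:
7224 = 1444·5 + 4
5 = 1·4 + 1
4 = 4·1 + 0
Back-substitute:
1 = 5 − 4
1 = −7224 + 1445·5
So 5·1445 ≡ 1 (mod 7224), hence d = 1445.

1445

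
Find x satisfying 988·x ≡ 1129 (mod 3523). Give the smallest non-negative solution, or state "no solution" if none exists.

no solution

gcd(988, 3523):
3523 = 3×988 + 559
988 = 1×559 + 429
559 = 1×429 + 130
429 = 3×130 + 39
130 = 3×39 + 13
39 = 3×13 + 0
gcd = 13, but 13 ∤ 1129, so the congruence has no solution.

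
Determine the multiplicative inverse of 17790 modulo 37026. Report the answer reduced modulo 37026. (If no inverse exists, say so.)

no inverse exists

Euclidean algorithm on 37026, 17790:
37026 = 2*17790 + 1446
17790 = 12*1446 + 438
1446 = 3*438 + 132
438 = 3*132 + 42
132 = 3*42 + 6
42 = 7*6 + 0
The gcd is 6, not 1, hence no inverse exists.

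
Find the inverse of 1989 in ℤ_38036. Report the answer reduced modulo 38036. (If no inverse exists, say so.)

gcd(38036, 1989) by repeated division:
38036 = 19×1989 + 245
1989 = 8×245 + 29
245 = 8×29 + 13
29 = 2×13 + 3
13 = 4×3 + 1
3 = 3×1 + 0
Since gcd(1989, 38036) = 1, back-substitute to write 1 as a combination:
1 = 13 − 4·3
1 = −4·29 + 9·13
1 = 9·245 − 76·29
1 = −76·1989 + 617·245
1 = 617·38036 − 11799·1989
Hence 1989⁻¹ ≡ -11799 ≡ 26237 (mod 38036).

26237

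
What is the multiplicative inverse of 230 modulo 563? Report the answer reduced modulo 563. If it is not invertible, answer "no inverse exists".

Extended Euclidean algorithm:
563 = 2·230 + 103
230 = 2·103 + 24
103 = 4·24 + 7
24 = 3·7 + 3
7 = 2·3 + 1
3 = 3·1 + 0
The gcd is 1. Working backward:
1 = 7 − 2·3
1 = −2·24 + 7·7
1 = 7·103 − 30·24
1 = −30·230 + 67·103
1 = 67·563 − 164·230
Thus 230·(-164) ≡ 1 (mod 563); reducing, -164 mod 563 = 399.

399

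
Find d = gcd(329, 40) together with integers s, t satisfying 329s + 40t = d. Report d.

1

Repeated division:
329 = 8×40 + 9
40 = 4×9 + 4
9 = 2×4 + 1
4 = 4×1 + 0
gcd(329, 40) = 1.
Working backward:
1 = 9 − 2·4
1 = −2·40 + 9·9
1 = 9·329 − 74·40
So 1 = (9)·329 + (-74)·40.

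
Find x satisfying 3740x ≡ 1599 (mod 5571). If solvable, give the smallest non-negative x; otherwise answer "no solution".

First find gcd(3740, 5571):
5571 = 1*3740 + 1831
3740 = 2*1831 + 78
1831 = 23*78 + 37
78 = 2*37 + 4
37 = 9*4 + 1
4 = 4*1 + 0
gcd = 1, so a unique solution mod 5571 exists.
Back-substitute for the Bézout coefficients:
1 = 37 − 9·4
1 = −9·78 + 19·37
1 = 19·1831 − 446·78
1 = −446·3740 + 911·1831
1 = 911·5571 − 1357·3740
So 3740·(-1357) ≡ 1 (mod 5571), giving 3740⁻¹ ≡ 4214.
x ≡ 3740⁻¹·1599 ≡ 4214·1599 ≡ 2847 (mod 5571).

2847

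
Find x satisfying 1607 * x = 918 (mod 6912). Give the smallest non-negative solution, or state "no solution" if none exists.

5562

First find gcd(1607, 6912):
6912 = 4*1607 + 484
1607 = 3*484 + 155
484 = 3*155 + 19
155 = 8*19 + 3
19 = 6*3 + 1
3 = 3*1 + 0
gcd = 1, so a unique solution mod 6912 exists.
Back-substitute for the Bézout coefficients:
1 = 19 − 6·3
1 = −6·155 + 49·19
1 = 49·484 − 153·155
1 = −153·1607 + 508·484
1 = 508·6912 − 2185·1607
So 1607·(-2185) ≡ 1 (mod 6912), giving 1607⁻¹ ≡ 4727.
x ≡ 1607⁻¹·918 ≡ 4727·918 ≡ 5562 (mod 6912).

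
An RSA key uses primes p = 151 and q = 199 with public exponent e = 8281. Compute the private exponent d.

16021

φ(n) = (p−1)(q−1) = 150·198 = 29700.
Need d with 8281·d ≡ 1 (mod 29700). Apply the extended Euclidean algorithm:
29700 = 3·8281 + 4857
8281 = 1·4857 + 3424
4857 = 1·3424 + 1433
3424 = 2·1433 + 558
1433 = 2·558 + 317
558 = 1·317 + 241
317 = 1·241 + 76
241 = 3·76 + 13
76 = 5·13 + 11
13 = 1·11 + 2
11 = 5·2 + 1
2 = 2·1 + 0
Back-substitute:
1 = 11 − 5·2
1 = −5·13 + 6·11
1 = 6·76 − 35·13
1 = −35·241 + 111·76
1 = 111·317 − 146·241
1 = −146·558 + 257·317
1 = 257·1433 − 660·558
1 = −660·3424 + 1577·1433
1 = 1577·4857 − 2237·3424
1 = −2237·8281 + 3814·4857
1 = 3814·29700 − 13679·8281
So 8281·(-13679) ≡ 1 (mod 29700), hence d ≡ -13679 ≡ 16021 (mod 29700).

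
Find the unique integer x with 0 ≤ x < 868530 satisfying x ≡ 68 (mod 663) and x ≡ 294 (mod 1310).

127364

Write x = 68 + 663·k. Then 663·k ≡ 294 − 68 ≡ 226 (mod 1310).
Need 663⁻¹ mod 1310. Extended Euclid on (1310, 663):
1310 = 1*663 + 647
663 = 1*647 + 16
647 = 40*16 + 7
16 = 2*7 + 2
7 = 3*2 + 1
2 = 2*1 + 0
Back-substitute:
1 = 7 − 3·2
1 = −3·16 + 7·7
1 = 7·647 − 283·16
1 = −283·663 + 290·647
1 = 290·1310 − 573·663
663⁻¹ ≡ 737 (mod 1310), so k ≡ 737·226 ≡ 192 (mod 1310).
x = 68 + 663·192 = 127364.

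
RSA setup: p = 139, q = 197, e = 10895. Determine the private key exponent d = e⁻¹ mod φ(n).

16343

φ(n) = (p−1)(q−1) = 138·196 = 27048.
Need d with 10895·d ≡ 1 (mod 27048). Apply the extended Euclidean algorithm:
27048 = 2·10895 + 5258
10895 = 2·5258 + 379
5258 = 13·379 + 331
379 = 1·331 + 48
331 = 6·48 + 43
48 = 1·43 + 5
43 = 8·5 + 3
5 = 1·3 + 2
3 = 1·2 + 1
2 = 2·1 + 0
Back-substitute:
1 = 3 − 2
1 = −5 + 2·3
1 = 2·43 − 17·5
1 = −17·48 + 19·43
1 = 19·331 − 131·48
1 = −131·379 + 150·331
1 = 150·5258 − 2081·379
1 = −2081·10895 + 4312·5258
1 = 4312·27048 − 10705·10895
So 10895·(-10705) ≡ 1 (mod 27048), hence d ≡ -10705 ≡ 16343 (mod 27048).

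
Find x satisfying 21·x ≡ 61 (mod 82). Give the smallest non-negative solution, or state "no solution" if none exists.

First find gcd(21, 82):
82 = 3·21 + 19
21 = 1·19 + 2
19 = 9·2 + 1
2 = 2·1 + 0
gcd = 1, so a unique solution mod 82 exists.
Back-substitute for the Bézout coefficients:
1 = 19 − 9·2
1 = −9·21 + 10·19
1 = 10·82 − 39·21
So 21·(-39) ≡ 1 (mod 82), giving 21⁻¹ ≡ 43.
x ≡ 21⁻¹·61 ≡ 43·61 ≡ 81 (mod 82).

81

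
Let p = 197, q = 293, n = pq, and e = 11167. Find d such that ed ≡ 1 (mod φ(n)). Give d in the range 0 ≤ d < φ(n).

φ(n) = (p−1)(q−1) = 196·292 = 57232.
Need d with 11167·d ≡ 1 (mod 57232). Apply the extended Euclidean algorithm:
57232 = 5*11167 + 1397
11167 = 7*1397 + 1388
1397 = 1*1388 + 9
1388 = 154*9 + 2
9 = 4*2 + 1
2 = 2*1 + 0
Back-substitute:
1 = 9 − 4·2
1 = −4·1388 + 617·9
1 = 617·1397 − 621·1388
1 = −621·11167 + 4964·1397
1 = 4964·57232 − 25441·11167
So 11167·(-25441) ≡ 1 (mod 57232), hence d ≡ -25441 ≡ 31791 (mod 57232).

31791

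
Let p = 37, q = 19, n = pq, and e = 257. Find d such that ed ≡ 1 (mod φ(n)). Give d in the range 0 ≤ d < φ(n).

φ(n) = (p−1)(q−1) = 36·18 = 648.
Need d with 257·d ≡ 1 (mod 648). Apply the extended Euclidean algorithm:
648 = 2·257 + 134
257 = 1·134 + 123
134 = 1·123 + 11
123 = 11·11 + 2
11 = 5·2 + 1
2 = 2·1 + 0
Back-substitute:
1 = 11 − 5·2
1 = −5·123 + 56·11
1 = 56·134 − 61·123
1 = −61·257 + 117·134
1 = 117·648 − 295·257
So 257·(-295) ≡ 1 (mod 648), hence d ≡ -295 ≡ 353 (mod 648).

353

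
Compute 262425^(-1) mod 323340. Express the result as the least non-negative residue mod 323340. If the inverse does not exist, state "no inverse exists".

no inverse exists

Euclidean algorithm on 323340, 262425:
323340 = 1*262425 + 60915
262425 = 4*60915 + 18765
60915 = 3*18765 + 4620
18765 = 4*4620 + 285
4620 = 16*285 + 60
285 = 4*60 + 45
60 = 1*45 + 15
45 = 3*15 + 0
Since gcd = 15 > 1, 262425 is not a unit mod 323340.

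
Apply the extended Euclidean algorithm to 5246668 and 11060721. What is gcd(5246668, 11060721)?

Apply Euclid's algorithm to 11060721 and 5246668:
11060721 = 2*5246668 + 567385
5246668 = 9*567385 + 140203
567385 = 4*140203 + 6573
140203 = 21*6573 + 2170
6573 = 3*2170 + 63
2170 = 34*63 + 28
63 = 2*28 + 7
28 = 4*7 + 0
gcd(5246668, 11060721) = 7.
Working backward:
7 = 63 − 2·28
7 = −2·2170 + 69·63
7 = 69·6573 − 209·2170
7 = −209·140203 + 4458·6573
7 = 4458·567385 − 18041·140203
7 = −18041·5246668 + 166827·567385
7 = 166827·11060721 − 351695·5246668
So 7 = (166827)·11060721 + (-351695)·5246668.

7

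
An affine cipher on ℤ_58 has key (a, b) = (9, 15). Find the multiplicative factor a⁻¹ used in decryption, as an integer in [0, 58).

Run Euclid on (58, 9):
58 = 6*9 + 4
9 = 2*4 + 1
4 = 4*1 + 0
Since gcd(9, 58) = 1, back-substitute to write 1 as a combination:
1 = 9 − 2·4
1 = −2·58 + 13·9
So 9·13 ≡ 1 (mod 58).

13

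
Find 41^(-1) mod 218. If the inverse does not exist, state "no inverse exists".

117

Extended Euclidean algorithm:
218 = 5×41 + 13
41 = 3×13 + 2
13 = 6×2 + 1
2 = 2×1 + 0
gcd = 1, so the inverse exists. Back-substitute:
1 = 13 − 6·2
1 = −6·41 + 19·13
1 = 19·218 − 101·41
Hence 41⁻¹ ≡ -101 ≡ 117 (mod 218).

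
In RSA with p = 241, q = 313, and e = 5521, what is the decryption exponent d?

φ(n) = (p−1)(q−1) = 240·312 = 74880.
Need d with 5521·d ≡ 1 (mod 74880). Apply the extended Euclidean algorithm:
74880 = 13×5521 + 3107
5521 = 1×3107 + 2414
3107 = 1×2414 + 693
2414 = 3×693 + 335
693 = 2×335 + 23
335 = 14×23 + 13
23 = 1×13 + 10
13 = 1×10 + 3
10 = 3×3 + 1
3 = 3×1 + 0
Back-substitute:
1 = 10 − 3·3
1 = −3·13 + 4·10
1 = 4·23 − 7·13
1 = −7·335 + 102·23
1 = 102·693 − 211·335
1 = −211·2414 + 735·693
1 = 735·3107 − 946·2414
1 = −946·5521 + 1681·3107
1 = 1681·74880 − 22799·5521
So 5521·(-22799) ≡ 1 (mod 74880), hence d ≡ -22799 ≡ 52081 (mod 74880).

52081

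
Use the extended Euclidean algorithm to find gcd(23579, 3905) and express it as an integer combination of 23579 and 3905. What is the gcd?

Repeated division:
23579 = 6·3905 + 149
3905 = 26·149 + 31
149 = 4·31 + 25
31 = 1·25 + 6
25 = 4·6 + 1
6 = 6·1 + 0
gcd(23579, 3905) = 1.
Working backward:
1 = 25 − 4·6
1 = −4·31 + 5·25
1 = 5·149 − 24·31
1 = −24·3905 + 629·149
1 = 629·23579 − 3798·3905
So 1 = (629)·23579 + (-3798)·3905.

1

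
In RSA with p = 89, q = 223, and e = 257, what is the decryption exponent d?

4865

φ(n) = (p−1)(q−1) = 88·222 = 19536.
Need d with 257·d ≡ 1 (mod 19536). Apply the extended Euclidean algorithm:
19536 = 76·257 + 4
257 = 64·4 + 1
4 = 4·1 + 0
Back-substitute:
1 = 257 − 64·4
1 = −64·19536 + 4865·257
So 257·4865 ≡ 1 (mod 19536), hence d = 4865.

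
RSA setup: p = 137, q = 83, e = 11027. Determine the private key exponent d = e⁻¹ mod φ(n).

φ(n) = (p−1)(q−1) = 136·82 = 11152.
Need d with 11027·d ≡ 1 (mod 11152). Apply the extended Euclidean algorithm:
11152 = 1·11027 + 125
11027 = 88·125 + 27
125 = 4·27 + 17
27 = 1·17 + 10
17 = 1·10 + 7
10 = 1·7 + 3
7 = 2·3 + 1
3 = 3·1 + 0
Back-substitute:
1 = 7 − 2·3
1 = −2·10 + 3·7
1 = 3·17 − 5·10
1 = −5·27 + 8·17
1 = 8·125 − 37·27
1 = −37·11027 + 3264·125
1 = 3264·11152 − 3301·11027
So 11027·(-3301) ≡ 1 (mod 11152), hence d ≡ -3301 ≡ 7851 (mod 11152).

7851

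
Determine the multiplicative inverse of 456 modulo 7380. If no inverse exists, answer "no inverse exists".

no inverse exists

Euclidean algorithm on 7380, 456:
7380 = 16*456 + 84
456 = 5*84 + 36
84 = 2*36 + 12
36 = 3*12 + 0
Since gcd = 12 > 1, 456 is not a unit mod 7380.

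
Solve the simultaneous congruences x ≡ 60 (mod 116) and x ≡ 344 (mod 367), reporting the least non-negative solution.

15024

Write x = 60 + 116·k. Then 116·k ≡ 344 − 60 ≡ 284 (mod 367).
Need 116⁻¹ mod 367. Extended Euclid on (367, 116):
367 = 3*116 + 19
116 = 6*19 + 2
19 = 9*2 + 1
2 = 2*1 + 0
Back-substitute:
1 = 19 − 9·2
1 = −9·116 + 55·19
1 = 55·367 − 174·116
116⁻¹ ≡ 193 (mod 367), so k ≡ 193·284 ≡ 129 (mod 367).
x = 60 + 116·129 = 15024.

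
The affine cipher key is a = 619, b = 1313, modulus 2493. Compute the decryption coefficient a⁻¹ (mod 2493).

733

Run Euclid on (2493, 619):
2493 = 4×619 + 17
619 = 36×17 + 7
17 = 2×7 + 3
7 = 2×3 + 1
3 = 3×1 + 0
Since gcd(619, 2493) = 1, back-substitute to write 1 as a combination:
1 = 7 − 2·3
1 = −2·17 + 5·7
1 = 5·619 − 182·17
1 = −182·2493 + 733·619
So 619·733 ≡ 1 (mod 2493).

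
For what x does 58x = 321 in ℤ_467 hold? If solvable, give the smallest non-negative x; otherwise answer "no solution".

First find gcd(58, 467):
467 = 8·58 + 3
58 = 19·3 + 1
3 = 3·1 + 0
gcd = 1, so a unique solution mod 467 exists.
Back-substitute for the Bézout coefficients:
1 = 58 − 19·3
1 = −19·467 + 153·58
So 58·(153) ≡ 1 (mod 467), giving 58⁻¹ ≡ 153.
x ≡ 58⁻¹·321 ≡ 153·321 ≡ 78 (mod 467).

78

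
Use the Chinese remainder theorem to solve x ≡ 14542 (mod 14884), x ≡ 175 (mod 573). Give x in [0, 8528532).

59194

Write x = 14542 + 14884·k. Then 14884·k ≡ 175 − 14542 ≡ 531 (mod 573).
Need 14884⁻¹ mod 573. Extended Euclid on (573, 559):
573 = 1·559 + 14
559 = 39·14 + 13
14 = 1·13 + 1
13 = 13·1 + 0
Back-substitute:
1 = 14 − 13
1 = −559 + 40·14
1 = 40·573 − 41·559
14884⁻¹ ≡ 532 (mod 573), so k ≡ 532·531 ≡ 3 (mod 573).
x = 14542 + 14884·3 = 59194.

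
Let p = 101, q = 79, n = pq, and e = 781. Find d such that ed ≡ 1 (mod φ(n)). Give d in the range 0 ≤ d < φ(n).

φ(n) = (p−1)(q−1) = 100·78 = 7800.
Need d with 781·d ≡ 1 (mod 7800). Apply the extended Euclidean algorithm:
7800 = 9*781 + 771
781 = 1*771 + 10
771 = 77*10 + 1
10 = 10*1 + 0
Back-substitute:
1 = 771 − 77·10
1 = −77·781 + 78·771
1 = 78·7800 − 779·781
So 781·(-779) ≡ 1 (mod 7800), hence d ≡ -779 ≡ 7021 (mod 7800).

7021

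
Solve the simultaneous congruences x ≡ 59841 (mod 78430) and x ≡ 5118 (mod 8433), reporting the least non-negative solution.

Write x = 59841 + 78430·k. Then 78430·k ≡ 5118 − 59841 ≡ 4308 (mod 8433).
Need 78430⁻¹ mod 8433. Extended Euclid on (8433, 2533):
8433 = 3*2533 + 834
2533 = 3*834 + 31
834 = 26*31 + 28
31 = 1*28 + 3
28 = 9*3 + 1
3 = 3*1 + 0
Back-substitute:
1 = 28 − 9·3
1 = −9·31 + 10·28
1 = 10·834 − 269·31
1 = −269·2533 + 817·834
1 = 817·8433 − 2720·2533
78430⁻¹ ≡ 5713 (mod 8433), so k ≡ 5713·4308 ≡ 4110 (mod 8433).
x = 59841 + 78430·4110 = 322407141.

322407141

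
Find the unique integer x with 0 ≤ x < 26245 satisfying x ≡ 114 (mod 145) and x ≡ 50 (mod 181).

Write x = 114 + 145·k. Then 145·k ≡ 50 − 114 ≡ 117 (mod 181).
Need 145⁻¹ mod 181. Extended Euclid on (181, 145):
181 = 1*145 + 36
145 = 4*36 + 1
36 = 36*1 + 0
Back-substitute:
1 = 145 − 4·36
1 = −4·181 + 5·145
145⁻¹ ≡ 5 (mod 181), so k ≡ 5·117 ≡ 42 (mod 181).
x = 114 + 145·42 = 6204.

6204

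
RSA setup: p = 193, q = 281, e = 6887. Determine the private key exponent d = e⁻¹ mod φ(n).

φ(n) = (p−1)(q−1) = 192·280 = 53760.
Need d with 6887·d ≡ 1 (mod 53760). Apply the extended Euclidean algorithm:
53760 = 7*6887 + 5551
6887 = 1*5551 + 1336
5551 = 4*1336 + 207
1336 = 6*207 + 94
207 = 2*94 + 19
94 = 4*19 + 18
19 = 1*18 + 1
18 = 18*1 + 0
Back-substitute:
1 = 19 − 18
1 = −94 + 5·19
1 = 5·207 − 11·94
1 = −11·1336 + 71·207
1 = 71·5551 − 295·1336
1 = −295·6887 + 366·5551
1 = 366·53760 − 2857·6887
So 6887·(-2857) ≡ 1 (mod 53760), hence d ≡ -2857 ≡ 50903 (mod 53760).

50903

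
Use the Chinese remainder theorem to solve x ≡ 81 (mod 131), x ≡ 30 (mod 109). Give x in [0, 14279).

9513

Write x = 81 + 131·k. Then 131·k ≡ 30 − 81 ≡ 58 (mod 109).
Need 131⁻¹ mod 109. Extended Euclid on (109, 22):
109 = 4*22 + 21
22 = 1*21 + 1
21 = 21*1 + 0
Back-substitute:
1 = 22 − 21
1 = −109 + 5·22
131⁻¹ ≡ 5 (mod 109), so k ≡ 5·58 ≡ 72 (mod 109).
x = 81 + 131·72 = 9513.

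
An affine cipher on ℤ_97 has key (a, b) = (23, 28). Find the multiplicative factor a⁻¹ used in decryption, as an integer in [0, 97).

38

Extended Euclidean algorithm:
97 = 4*23 + 5
23 = 4*5 + 3
5 = 1*3 + 2
3 = 1*2 + 1
2 = 2*1 + 0
Since gcd(23, 97) = 1, back-substitute to write 1 as a combination:
1 = 3 − 2
1 = −5 + 2·3
1 = 2·23 − 9·5
1 = −9·97 + 38·23
So 23·38 ≡ 1 (mod 97).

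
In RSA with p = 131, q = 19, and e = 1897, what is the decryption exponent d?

φ(n) = (p−1)(q−1) = 130·18 = 2340.
Need d with 1897·d ≡ 1 (mod 2340). Apply the extended Euclidean algorithm:
2340 = 1·1897 + 443
1897 = 4·443 + 125
443 = 3·125 + 68
125 = 1·68 + 57
68 = 1·57 + 11
57 = 5·11 + 2
11 = 5·2 + 1
2 = 2·1 + 0
Back-substitute:
1 = 11 − 5·2
1 = −5·57 + 26·11
1 = 26·68 − 31·57
1 = −31·125 + 57·68
1 = 57·443 − 202·125
1 = −202·1897 + 865·443
1 = 865·2340 − 1067·1897
So 1897·(-1067) ≡ 1 (mod 2340), hence d ≡ -1067 ≡ 1273 (mod 2340).

1273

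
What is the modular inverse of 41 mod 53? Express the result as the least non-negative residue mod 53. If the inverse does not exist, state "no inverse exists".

gcd(53, 41) by repeated division:
53 = 1*41 + 12
41 = 3*12 + 5
12 = 2*5 + 2
5 = 2*2 + 1
2 = 2*1 + 0
Since gcd(41, 53) = 1, back-substitute to write 1 as a combination:
1 = 5 − 2·2
1 = −2·12 + 5·5
1 = 5·41 − 17·12
1 = −17·53 + 22·41
So 41·22 ≡ 1 (mod 53).

22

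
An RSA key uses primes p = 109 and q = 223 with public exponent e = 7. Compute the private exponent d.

φ(n) = (p−1)(q−1) = 108·222 = 23976.
Need d with 7·d ≡ 1 (mod 23976). Apply the extended Euclidean algorithm:
23976 = 3425×7 + 1
7 = 7×1 + 0
Back-substitute:
1 = 23976 − 3425·7
So 7·(-3425) ≡ 1 (mod 23976), hence d ≡ -3425 ≡ 20551 (mod 23976).

20551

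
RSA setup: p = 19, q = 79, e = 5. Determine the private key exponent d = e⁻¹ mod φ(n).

281

φ(n) = (p−1)(q−1) = 18·78 = 1404.
Need d with 5·d ≡ 1 (mod 1404). Apply the extended Euclidean algorithm:
1404 = 280×5 + 4
5 = 1×4 + 1
4 = 4×1 + 0
Back-substitute:
1 = 5 − 4
1 = −1404 + 281·5
So 5·281 ≡ 1 (mod 1404), hence d = 281.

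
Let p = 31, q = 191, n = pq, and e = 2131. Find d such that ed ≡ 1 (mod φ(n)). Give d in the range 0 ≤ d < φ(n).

φ(n) = (p−1)(q−1) = 30·190 = 5700.
Need d with 2131·d ≡ 1 (mod 5700). Apply the extended Euclidean algorithm:
5700 = 2*2131 + 1438
2131 = 1*1438 + 693
1438 = 2*693 + 52
693 = 13*52 + 17
52 = 3*17 + 1
17 = 17*1 + 0
Back-substitute:
1 = 52 − 3·17
1 = −3·693 + 40·52
1 = 40·1438 − 83·693
1 = −83·2131 + 123·1438
1 = 123·5700 − 329·2131
So 2131·(-329) ≡ 1 (mod 5700), hence d ≡ -329 ≡ 5371 (mod 5700).

5371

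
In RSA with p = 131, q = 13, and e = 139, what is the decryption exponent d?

1459

φ(n) = (p−1)(q−1) = 130·12 = 1560.
Need d with 139·d ≡ 1 (mod 1560). Apply the extended Euclidean algorithm:
1560 = 11·139 + 31
139 = 4·31 + 15
31 = 2·15 + 1
15 = 15·1 + 0
Back-substitute:
1 = 31 − 2·15
1 = −2·139 + 9·31
1 = 9·1560 − 101·139
So 139·(-101) ≡ 1 (mod 1560), hence d ≡ -101 ≡ 1459 (mod 1560).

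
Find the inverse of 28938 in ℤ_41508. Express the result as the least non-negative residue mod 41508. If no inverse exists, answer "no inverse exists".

Compute gcd(28938, 41508):
41508 = 1×28938 + 12570
28938 = 2×12570 + 3798
12570 = 3×3798 + 1176
3798 = 3×1176 + 270
1176 = 4×270 + 96
270 = 2×96 + 78
96 = 1×78 + 18
78 = 4×18 + 6
18 = 3×6 + 0
Since gcd = 6 > 1, 28938 is not a unit mod 41508.

no inverse exists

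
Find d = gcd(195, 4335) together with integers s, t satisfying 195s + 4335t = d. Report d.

Apply Euclid's algorithm to 4335 and 195:
4335 = 22*195 + 45
195 = 4*45 + 15
45 = 3*15 + 0
gcd(195, 4335) = 15.
Back-substituting:
15 = 195 − 4·45
15 = −4·4335 + 89·195
So 15 = (-4)·4335 + (89)·195.

15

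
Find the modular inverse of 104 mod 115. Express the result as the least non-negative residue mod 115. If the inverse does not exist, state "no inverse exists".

94

Extended Euclidean algorithm:
115 = 1*104 + 11
104 = 9*11 + 5
11 = 2*5 + 1
5 = 5*1 + 0
gcd = 1, so the inverse exists. Back-substitute:
1 = 11 − 2·5
1 = −2·104 + 19·11
1 = 19·115 − 21·104
So 104·(-21) ≡ 1 (mod 115), and -21 ≡ 94 (mod 115).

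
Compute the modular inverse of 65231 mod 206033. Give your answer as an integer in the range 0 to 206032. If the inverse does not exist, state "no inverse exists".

177559

Extended Euclidean algorithm:
206033 = 3×65231 + 10340
65231 = 6×10340 + 3191
10340 = 3×3191 + 767
3191 = 4×767 + 123
767 = 6×123 + 29
123 = 4×29 + 7
29 = 4×7 + 1
7 = 7×1 + 0
The gcd is 1. Working backward:
1 = 29 − 4·7
1 = −4·123 + 17·29
1 = 17·767 − 106·123
1 = −106·3191 + 441·767
1 = 441·10340 − 1429·3191
1 = −1429·65231 + 9015·10340
1 = 9015·206033 − 28474·65231
Thus 65231·(-28474) ≡ 1 (mod 206033); reducing, -28474 mod 206033 = 177559.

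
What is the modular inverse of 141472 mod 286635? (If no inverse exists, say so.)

gcd(286635, 141472) by repeated division:
286635 = 2·141472 + 3691
141472 = 38·3691 + 1214
3691 = 3·1214 + 49
1214 = 24·49 + 38
49 = 1·38 + 11
38 = 3·11 + 5
11 = 2·5 + 1
5 = 5·1 + 0
The gcd is 1. Working backward:
1 = 11 − 2·5
1 = −2·38 + 7·11
1 = 7·49 − 9·38
1 = −9·1214 + 223·49
1 = 223·3691 − 678·1214
1 = −678·141472 + 25987·3691
1 = 25987·286635 − 52652·141472
So 141472·(-52652) ≡ 1 (mod 286635), and -52652 ≡ 233983 (mod 286635).

233983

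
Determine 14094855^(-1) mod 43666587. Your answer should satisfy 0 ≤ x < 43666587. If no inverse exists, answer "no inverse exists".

no inverse exists

Compute gcd(14094855, 43666587):
43666587 = 3×14094855 + 1382022
14094855 = 10×1382022 + 274635
1382022 = 5×274635 + 8847
274635 = 31×8847 + 378
8847 = 23×378 + 153
378 = 2×153 + 72
153 = 2×72 + 9
72 = 8×9 + 0
gcd(14094855, 43666587) = 9 ≠ 1, so 14094855 has no multiplicative inverse modulo 43666587.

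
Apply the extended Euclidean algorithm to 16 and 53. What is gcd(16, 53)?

1

Euclidean algorithm:
53 = 3×16 + 5
16 = 3×5 + 1
5 = 5×1 + 0
gcd(16, 53) = 1.
Back-substituting:
1 = 16 − 3·5
1 = −3·53 + 10·16
So 1 = (-3)·53 + (10)·16.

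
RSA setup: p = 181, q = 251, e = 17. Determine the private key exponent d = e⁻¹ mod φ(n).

φ(n) = (p−1)(q−1) = 180·250 = 45000.
Need d with 17·d ≡ 1 (mod 45000). Apply the extended Euclidean algorithm:
45000 = 2647×17 + 1
17 = 17×1 + 0
Back-substitute:
1 = 45000 − 2647·17
So 17·(-2647) ≡ 1 (mod 45000), hence d ≡ -2647 ≡ 42353 (mod 45000).

42353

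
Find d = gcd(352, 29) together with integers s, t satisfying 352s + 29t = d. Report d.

1

Euclidean algorithm:
352 = 12·29 + 4
29 = 7·4 + 1
4 = 4·1 + 0
gcd(352, 29) = 1.
Back-substituting:
1 = 29 − 7·4
1 = −7·352 + 85·29
So 1 = (-7)·352 + (85)·29.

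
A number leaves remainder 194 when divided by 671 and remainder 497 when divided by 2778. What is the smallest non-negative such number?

Write x = 194 + 671·k. Then 671·k ≡ 497 − 194 ≡ 303 (mod 2778).
Need 671⁻¹ mod 2778. Extended Euclid on (2778, 671):
2778 = 4*671 + 94
671 = 7*94 + 13
94 = 7*13 + 3
13 = 4*3 + 1
3 = 3*1 + 0
Back-substitute:
1 = 13 − 4·3
1 = −4·94 + 29·13
1 = 29·671 − 207·94
1 = −207·2778 + 857·671
671⁻¹ ≡ 857 (mod 2778), so k ≡ 857·303 ≡ 1317 (mod 2778).
x = 194 + 671·1317 = 883901.

883901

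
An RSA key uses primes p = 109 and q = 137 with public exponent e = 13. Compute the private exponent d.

φ(n) = (p−1)(q−1) = 108·136 = 14688.
Need d with 13·d ≡ 1 (mod 14688). Apply the extended Euclidean algorithm:
14688 = 1129·13 + 11
13 = 1·11 + 2
11 = 5·2 + 1
2 = 2·1 + 0
Back-substitute:
1 = 11 − 5·2
1 = −5·13 + 6·11
1 = 6·14688 − 6779·13
So 13·(-6779) ≡ 1 (mod 14688), hence d ≡ -6779 ≡ 7909 (mod 14688).

7909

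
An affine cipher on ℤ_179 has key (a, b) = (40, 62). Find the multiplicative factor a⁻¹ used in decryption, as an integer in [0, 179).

Extended Euclidean algorithm:
179 = 4*40 + 19
40 = 2*19 + 2
19 = 9*2 + 1
2 = 2*1 + 0
gcd = 1, so the inverse exists. Back-substitute:
1 = 19 − 9·2
1 = −9·40 + 19·19
1 = 19·179 − 85·40
Thus 40·(-85) ≡ 1 (mod 179); reducing, -85 mod 179 = 94.

94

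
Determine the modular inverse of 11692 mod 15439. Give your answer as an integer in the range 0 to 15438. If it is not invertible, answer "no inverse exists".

4998

Extended Euclidean algorithm:
15439 = 1×11692 + 3747
11692 = 3×3747 + 451
3747 = 8×451 + 139
451 = 3×139 + 34
139 = 4×34 + 3
34 = 11×3 + 1
3 = 3×1 + 0
Since gcd(11692, 15439) = 1, back-substitute to write 1 as a combination:
1 = 34 − 11·3
1 = −11·139 + 45·34
1 = 45·451 − 146·139
1 = −146·3747 + 1213·451
1 = 1213·11692 − 3785·3747
1 = −3785·15439 + 4998·11692
So 11692·4998 ≡ 1 (mod 15439).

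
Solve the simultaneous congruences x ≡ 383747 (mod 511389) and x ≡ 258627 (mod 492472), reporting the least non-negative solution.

82591752803

Write x = 383747 + 511389·k. Then 511389·k ≡ 258627 − 383747 ≡ 367352 (mod 492472).
Need 511389⁻¹ mod 492472. Extended Euclid on (492472, 18917):
492472 = 26×18917 + 630
18917 = 30×630 + 17
630 = 37×17 + 1
17 = 17×1 + 0
Back-substitute:
1 = 630 − 37·17
1 = −37·18917 + 1111·630
1 = 1111·492472 − 28923·18917
511389⁻¹ ≡ 463549 (mod 492472), so k ≡ 463549·367352 ≡ 161504 (mod 492472).
x = 383747 + 511389·161504 = 82591752803.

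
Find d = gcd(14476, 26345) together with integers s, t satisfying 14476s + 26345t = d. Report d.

Repeated division:
26345 = 1*14476 + 11869
14476 = 1*11869 + 2607
11869 = 4*2607 + 1441
2607 = 1*1441 + 1166
1441 = 1*1166 + 275
1166 = 4*275 + 66
275 = 4*66 + 11
66 = 6*11 + 0
gcd(14476, 26345) = 11.
Working backward:
11 = 275 − 4·66
11 = −4·1166 + 17·275
11 = 17·1441 − 21·1166
11 = −21·2607 + 38·1441
11 = 38·11869 − 173·2607
11 = −173·14476 + 211·11869
11 = 211·26345 − 384·14476
So 11 = (211)·26345 + (-384)·14476.

11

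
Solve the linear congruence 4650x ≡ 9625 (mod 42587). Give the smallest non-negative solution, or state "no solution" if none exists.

12595

First find gcd(4650, 42587):
42587 = 9*4650 + 737
4650 = 6*737 + 228
737 = 3*228 + 53
228 = 4*53 + 16
53 = 3*16 + 5
16 = 3*5 + 1
5 = 5*1 + 0
gcd = 1, so a unique solution mod 42587 exists.
Back-substitute for the Bézout coefficients:
1 = 16 − 3·5
1 = −3·53 + 10·16
1 = 10·228 − 43·53
1 = −43·737 + 139·228
1 = 139·4650 − 877·737
1 = −877·42587 + 8032·4650
So 4650·(8032) ≡ 1 (mod 42587), giving 4650⁻¹ ≡ 8032.
x ≡ 4650⁻¹·9625 ≡ 8032·9625 ≡ 12595 (mod 42587).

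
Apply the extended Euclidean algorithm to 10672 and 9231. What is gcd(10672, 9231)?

Euclidean algorithm:
10672 = 1*9231 + 1441
9231 = 6*1441 + 585
1441 = 2*585 + 271
585 = 2*271 + 43
271 = 6*43 + 13
43 = 3*13 + 4
13 = 3*4 + 1
4 = 4*1 + 0
gcd(10672, 9231) = 1.
Back-substituting:
1 = 13 − 3·4
1 = −3·43 + 10·13
1 = 10·271 − 63·43
1 = −63·585 + 136·271
1 = 136·1441 − 335·585
1 = −335·9231 + 2146·1441
1 = 2146·10672 − 2481·9231
So 1 = (2146)·10672 + (-2481)·9231.

1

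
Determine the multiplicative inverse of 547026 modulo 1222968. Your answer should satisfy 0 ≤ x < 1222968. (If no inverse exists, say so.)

no inverse exists

Compute gcd(547026, 1222968):
1222968 = 2×547026 + 128916
547026 = 4×128916 + 31362
128916 = 4×31362 + 3468
31362 = 9×3468 + 150
3468 = 23×150 + 18
150 = 8×18 + 6
18 = 3×6 + 0
gcd(547026, 1222968) = 6 ≠ 1, so 547026 has no multiplicative inverse modulo 1222968.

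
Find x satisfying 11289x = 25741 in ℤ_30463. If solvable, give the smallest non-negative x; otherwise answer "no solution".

27613

First find gcd(11289, 30463):
30463 = 2×11289 + 7885
11289 = 1×7885 + 3404
7885 = 2×3404 + 1077
3404 = 3×1077 + 173
1077 = 6×173 + 39
173 = 4×39 + 17
39 = 2×17 + 5
17 = 3×5 + 2
5 = 2×2 + 1
2 = 2×1 + 0
gcd = 1, so a unique solution mod 30463 exists.
Back-substitute for the Bézout coefficients:
1 = 5 − 2·2
1 = −2·17 + 7·5
1 = 7·39 − 16·17
1 = −16·173 + 71·39
1 = 71·1077 − 442·173
1 = −442·3404 + 1397·1077
1 = 1397·7885 − 3236·3404
1 = −3236·11289 + 4633·7885
1 = 4633·30463 − 12502·11289
So 11289·(-12502) ≡ 1 (mod 30463), giving 11289⁻¹ ≡ 17961.
x ≡ 11289⁻¹·25741 ≡ 17961·25741 ≡ 27613 (mod 30463).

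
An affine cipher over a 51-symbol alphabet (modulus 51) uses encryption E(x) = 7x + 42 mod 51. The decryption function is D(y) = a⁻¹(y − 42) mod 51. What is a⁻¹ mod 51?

22

gcd(51, 7) by repeated division:
51 = 7×7 + 2
7 = 3×2 + 1
2 = 2×1 + 0
gcd = 1, so the inverse exists. Back-substitute:
1 = 7 − 3·2
1 = −3·51 + 22·7
So 7·22 ≡ 1 (mod 51).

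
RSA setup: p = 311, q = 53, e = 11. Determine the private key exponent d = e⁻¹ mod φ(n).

φ(n) = (p−1)(q−1) = 310·52 = 16120.
Need d with 11·d ≡ 1 (mod 16120). Apply the extended Euclidean algorithm:
16120 = 1465*11 + 5
11 = 2*5 + 1
5 = 5*1 + 0
Back-substitute:
1 = 11 − 2·5
1 = −2·16120 + 2931·11
So 11·2931 ≡ 1 (mod 16120), hence d = 2931.

2931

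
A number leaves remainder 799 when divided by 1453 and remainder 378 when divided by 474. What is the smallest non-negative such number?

Write x = 799 + 1453·k. Then 1453·k ≡ 378 − 799 ≡ 53 (mod 474).
Need 1453⁻¹ mod 474. Extended Euclid on (474, 31):
474 = 15*31 + 9
31 = 3*9 + 4
9 = 2*4 + 1
4 = 4*1 + 0
Back-substitute:
1 = 9 − 2·4
1 = −2·31 + 7·9
1 = 7·474 − 107·31
1453⁻¹ ≡ 367 (mod 474), so k ≡ 367·53 ≡ 17 (mod 474).
x = 799 + 1453·17 = 25500.

25500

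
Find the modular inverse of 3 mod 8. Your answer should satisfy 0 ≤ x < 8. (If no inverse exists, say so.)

Extended Euclidean algorithm:
8 = 2·3 + 2
3 = 1·2 + 1
2 = 2·1 + 0
Since gcd(3, 8) = 1, back-substitute to write 1 as a combination:
1 = 3 − 2
1 = −8 + 3·3
So 3·3 ≡ 1 (mod 8).

3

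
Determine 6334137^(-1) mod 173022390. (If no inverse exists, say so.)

no inverse exists

Euclidean algorithm on 173022390, 6334137:
173022390 = 27*6334137 + 2000691
6334137 = 3*2000691 + 332064
2000691 = 6*332064 + 8307
332064 = 39*8307 + 8091
8307 = 1*8091 + 216
8091 = 37*216 + 99
216 = 2*99 + 18
99 = 5*18 + 9
18 = 2*9 + 0
The gcd is 9, not 1, hence no inverse exists.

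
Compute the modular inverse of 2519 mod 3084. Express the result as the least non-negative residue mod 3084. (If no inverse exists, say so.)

131

Run Euclid on (3084, 2519):
3084 = 1×2519 + 565
2519 = 4×565 + 259
565 = 2×259 + 47
259 = 5×47 + 24
47 = 1×24 + 23
24 = 1×23 + 1
23 = 23×1 + 0
gcd = 1, so the inverse exists. Back-substitute:
1 = 24 − 23
1 = −47 + 2·24
1 = 2·259 − 11·47
1 = −11·565 + 24·259
1 = 24·2519 − 107·565
1 = −107·3084 + 131·2519
So 2519·131 ≡ 1 (mod 3084).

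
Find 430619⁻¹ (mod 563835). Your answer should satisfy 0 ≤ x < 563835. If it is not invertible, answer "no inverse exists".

Apply the Euclidean algorithm to 563835 and 430619:
563835 = 1*430619 + 133216
430619 = 3*133216 + 30971
133216 = 4*30971 + 9332
30971 = 3*9332 + 2975
9332 = 3*2975 + 407
2975 = 7*407 + 126
407 = 3*126 + 29
126 = 4*29 + 10
29 = 2*10 + 9
10 = 1*9 + 1
9 = 9*1 + 0
gcd = 1, so the inverse exists. Back-substitute:
1 = 10 − 9
1 = −29 + 3·10
1 = 3·126 − 13·29
1 = −13·407 + 42·126
1 = 42·2975 − 307·407
1 = −307·9332 + 963·2975
1 = 963·30971 − 3196·9332
1 = −3196·133216 + 13747·30971
1 = 13747·430619 − 44437·133216
1 = −44437·563835 + 58184·430619
So 430619·58184 ≡ 1 (mod 563835).

58184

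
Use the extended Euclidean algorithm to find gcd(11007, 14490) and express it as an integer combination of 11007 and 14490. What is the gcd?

9

Repeated division:
14490 = 1·11007 + 3483
11007 = 3·3483 + 558
3483 = 6·558 + 135
558 = 4·135 + 18
135 = 7·18 + 9
18 = 2·9 + 0
gcd(11007, 14490) = 9.
Back-substituting:
9 = 135 − 7·18
9 = −7·558 + 29·135
9 = 29·3483 − 181·558
9 = −181·11007 + 572·3483
9 = 572·14490 − 753·11007
So 9 = (572)·14490 + (-753)·11007.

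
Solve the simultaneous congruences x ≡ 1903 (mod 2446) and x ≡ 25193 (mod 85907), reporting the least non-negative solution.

108611641

Write x = 1903 + 2446·k. Then 2446·k ≡ 25193 − 1903 ≡ 23290 (mod 85907).
Need 2446⁻¹ mod 85907. Extended Euclid on (85907, 2446):
85907 = 35×2446 + 297
2446 = 8×297 + 70
297 = 4×70 + 17
70 = 4×17 + 2
17 = 8×2 + 1
2 = 2×1 + 0
Back-substitute:
1 = 17 − 8·2
1 = −8·70 + 33·17
1 = 33·297 − 140·70
1 = −140·2446 + 1153·297
1 = 1153·85907 − 40495·2446
2446⁻¹ ≡ 45412 (mod 85907), so k ≡ 45412·23290 ≡ 44403 (mod 85907).
x = 1903 + 2446·44403 = 108611641.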